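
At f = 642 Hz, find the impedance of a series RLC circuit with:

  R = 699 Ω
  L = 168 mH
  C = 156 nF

Step 1 — Angular frequency: ω = 2π·f = 2π·642 = 4034 rad/s.
Step 2 — Component impedances:
  R: Z = R = 699 Ω
  L: Z = jωL = j·4034·0.168 = 0 + j677.7 Ω
  C: Z = 1/(jωC) = -j/(ω·C) = 0 - j1589 Ω
Step 3 — Series combination: Z_total = R + L + C = 699 - j911.5 Ω = 1149∠-52.5° Ω.

Z = 699 - j911.5 Ω = 1149∠-52.5° Ω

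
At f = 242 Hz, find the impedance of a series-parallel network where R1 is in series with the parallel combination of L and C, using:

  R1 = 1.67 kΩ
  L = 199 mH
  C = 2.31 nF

Step 1 — Angular frequency: ω = 2π·f = 2π·242 = 1521 rad/s.
Step 2 — Component impedances:
  R1: Z = R = 1670 Ω
  L: Z = jωL = j·1521·0.199 = 0 + j302.6 Ω
  C: Z = 1/(jωC) = -j/(ω·C) = 0 - j2.847e+05 Ω
Step 3 — Parallel branch: L || C = 1/(1/L + 1/C) = 0 + j302.9 Ω.
Step 4 — Series with R1: Z_total = R1 + (L || C) = 1670 + j302.9 Ω = 1697∠10.3° Ω.

Z = 1670 + j302.9 Ω = 1697∠10.3° Ω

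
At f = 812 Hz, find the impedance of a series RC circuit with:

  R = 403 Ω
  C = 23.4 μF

Step 1 — Angular frequency: ω = 2π·f = 2π·812 = 5102 rad/s.
Step 2 — Component impedances:
  R: Z = R = 403 Ω
  C: Z = 1/(jωC) = -j/(ω·C) = 0 - j8.376 Ω
Step 3 — Series combination: Z_total = R + C = 403 - j8.376 Ω = 403.1∠-1.2° Ω.

Z = 403 - j8.376 Ω = 403.1∠-1.2° Ω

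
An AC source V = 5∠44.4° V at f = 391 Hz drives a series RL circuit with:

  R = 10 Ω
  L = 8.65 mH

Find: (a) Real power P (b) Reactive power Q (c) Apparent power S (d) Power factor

Step 1 — Angular frequency: ω = 2π·f = 2π·391 = 2457 rad/s.
Step 2 — Component impedances:
  R: Z = R = 10 Ω
  L: Z = jωL = j·2457·0.00865 = 0 + j21.25 Ω
Step 3 — Series combination: Z_total = R + L = 10 + j21.25 Ω = 23.49∠64.8° Ω.
Step 4 — Source phasor: V = 5∠44.4° V = 3.572 + j3.498 V.
Step 5 — Current: I = V / Z = 0.1995 - j0.07421 A = 0.2129∠-20.4° A.
Step 6 — Complex power: S = V·I* = 0.4532 + j0.9632 VA.
Step 7 — Real power: P = Re(S) = 0.4532 W.
Step 8 — Reactive power: Q = Im(S) = 0.9632 VAR.
Step 9 — Apparent power: |S| = 1.064 VA.
Step 10 — Power factor: PF = P/|S| = 0.4258 (lagging).

(a) P = 0.4532 W  (b) Q = 0.9632 VAR  (c) S = 1.064 VA  (d) PF = 0.4258 (lagging)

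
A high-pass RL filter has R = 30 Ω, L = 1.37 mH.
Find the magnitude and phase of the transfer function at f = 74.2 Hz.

Step 1 — Angular frequency: ω = 2π·74.2 = 466.2 rad/s.
Step 2 — Transfer function: H(jω) = jωL/(R + jωL).
Step 3 — Numerator jωL = j·0.6387; denominator R + jωL = 30 + j0.6387.
Step 4 — H = 0.0004531 + j0.02128.
Step 5 — Magnitude: |H| = 0.02129 (-33.4 dB); phase: φ = 88.8°.

|H| = 0.02129 (-33.4 dB), φ = 88.8°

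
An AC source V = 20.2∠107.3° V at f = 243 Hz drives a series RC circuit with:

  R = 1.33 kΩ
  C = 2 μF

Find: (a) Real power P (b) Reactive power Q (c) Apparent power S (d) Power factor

Step 1 — Angular frequency: ω = 2π·f = 2π·243 = 1527 rad/s.
Step 2 — Component impedances:
  R: Z = R = 1330 Ω
  C: Z = 1/(jωC) = -j/(ω·C) = 0 - j327.5 Ω
Step 3 — Series combination: Z_total = R + C = 1330 - j327.5 Ω = 1370∠-13.8° Ω.
Step 4 — Source phasor: V = 20.2∠107.3° V = -6.007 + j19.29 V.
Step 5 — Current: I = V / Z = -0.007625 + j0.01262 A = 0.01475∠121.1° A.
Step 6 — Complex power: S = V·I* = 0.2893 - j0.07122 VA.
Step 7 — Real power: P = Re(S) = 0.2893 W.
Step 8 — Reactive power: Q = Im(S) = -0.07122 VAR.
Step 9 — Apparent power: |S| = 0.2979 VA.
Step 10 — Power factor: PF = P/|S| = 0.971 (leading).

(a) P = 0.2893 W  (b) Q = -0.07122 VAR  (c) S = 0.2979 VA  (d) PF = 0.971 (leading)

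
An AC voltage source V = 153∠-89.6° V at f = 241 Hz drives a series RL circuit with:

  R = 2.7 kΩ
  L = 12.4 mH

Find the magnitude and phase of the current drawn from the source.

Step 1 — Angular frequency: ω = 2π·f = 2π·241 = 1514 rad/s.
Step 2 — Component impedances:
  R: Z = R = 2700 Ω
  L: Z = jωL = j·1514·0.0124 = 0 + j18.78 Ω
Step 3 — Series combination: Z_total = R + L = 2700 + j18.78 Ω = 2700∠0.4° Ω.
Step 4 — Source phasor: V = 153∠-89.6° V = 1.068 - j153 V.
Step 5 — Ohm's law: I = V / Z_total = (1.068 - j153) / (2700 + j18.78) = 1.536e-06 - j0.05667 A.
Step 6 — Convert to polar: |I| = 0.05667 A, ∠I = -90.0°.

I = 0.05667∠-90.0° A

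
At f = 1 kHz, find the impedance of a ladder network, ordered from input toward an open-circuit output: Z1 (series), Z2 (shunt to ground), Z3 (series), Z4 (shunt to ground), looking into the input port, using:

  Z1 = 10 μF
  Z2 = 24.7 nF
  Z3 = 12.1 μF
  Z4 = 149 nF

Step 1 — Angular frequency: ω = 2π·f = 2π·1000 = 6283 rad/s.
Step 2 — Component impedances:
  Z1: Z = 1/(jωC) = -j/(ω·C) = 0 - j15.92 Ω
  Z2: Z = 1/(jωC) = -j/(ω·C) = 0 - j6444 Ω
  Z3: Z = 1/(jωC) = -j/(ω·C) = 0 - j13.15 Ω
  Z4: Z = 1/(jωC) = -j/(ω·C) = 0 - j1068 Ω
Step 3 — Ladder network (open output): work backward from the far end, alternating series and parallel combinations. Z_in = 0 - j941.8 Ω = 941.8∠-90.0° Ω.

Z = 0 - j941.8 Ω = 941.8∠-90.0° Ω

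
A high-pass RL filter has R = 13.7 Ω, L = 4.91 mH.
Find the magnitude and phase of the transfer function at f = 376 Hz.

Step 1 — Angular frequency: ω = 2π·376 = 2362 rad/s.
Step 2 — Transfer function: H(jω) = jωL/(R + jωL).
Step 3 — Numerator jωL = j·11.6; denominator R + jωL = 13.7 + j11.6.
Step 4 — H = 0.4176 + j0.4932.
Step 5 — Magnitude: |H| = 0.6462 (-3.8 dB); phase: φ = 49.7°.

|H| = 0.6462 (-3.8 dB), φ = 49.7°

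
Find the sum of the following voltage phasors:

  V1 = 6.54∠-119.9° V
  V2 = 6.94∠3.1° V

Step 1 — Convert each phasor to rectangular form:
  V1 = 6.54·(cos(-119.9°) + j·sin(-119.9°)) = -3.26 - j5.67 V
  V2 = 6.94·(cos(3.1°) + j·sin(3.1°)) = 6.93 + j0.3753 V
Step 2 — Sum components: V_total = 3.67 - j5.294 V.
Step 3 — Convert to polar: |V_total| = 6.442 V, ∠V_total = -55.3°.

V_total = 6.442∠-55.3° V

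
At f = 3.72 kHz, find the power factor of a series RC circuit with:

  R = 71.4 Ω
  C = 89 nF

Step 1 — Angular frequency: ω = 2π·f = 2π·3720 = 2.337e+04 rad/s.
Step 2 — Component impedances:
  R: Z = R = 71.4 Ω
  C: Z = 1/(jωC) = -j/(ω·C) = 0 - j480.7 Ω
Step 3 — Series combination: Z_total = R + C = 71.4 - j480.7 Ω = 486∠-81.6° Ω.
Step 4 — Power factor: PF = cos(φ) = Re(Z)/|Z| = 71.4/486 = 0.1469.
Step 5 — Type: Im(Z) = -480.7 ⇒ leading (phase φ = -81.6°).

PF = 0.1469 (leading, φ = -81.6°)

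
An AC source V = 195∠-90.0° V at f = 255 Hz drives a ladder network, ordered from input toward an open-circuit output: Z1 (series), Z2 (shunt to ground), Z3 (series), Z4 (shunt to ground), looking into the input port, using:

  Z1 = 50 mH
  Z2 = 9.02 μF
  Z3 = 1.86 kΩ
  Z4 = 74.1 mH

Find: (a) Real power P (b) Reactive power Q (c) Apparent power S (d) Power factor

Step 1 — Angular frequency: ω = 2π·f = 2π·255 = 1602 rad/s.
Step 2 — Component impedances:
  Z1: Z = jωL = j·1602·0.05 = 0 + j80.11 Ω
  Z2: Z = 1/(jωC) = -j/(ω·C) = 0 - j69.19 Ω
  Z3: Z = R = 1860 Ω
  Z4: Z = jωL = j·1602·0.0741 = 0 + j118.7 Ω
Step 3 — Ladder network (open output): work backward from the far end, alternating series and parallel combinations. Z_in = 2.572 + j10.85 Ω = 11.15∠76.7° Ω.
Step 4 — Source phasor: V = 195∠-90.0° V = 0 - j195 V.
Step 5 — Current: I = V / Z = -17.02 - j4.036 A = 17.49∠-166.7° A.
Step 6 — Complex power: S = V·I* = 787 + j3319 VA.
Step 7 — Real power: P = Re(S) = 787 W.
Step 8 — Reactive power: Q = Im(S) = 3319 VAR.
Step 9 — Apparent power: |S| = 3411 VA.
Step 10 — Power factor: PF = P/|S| = 0.2307 (lagging).

(a) P = 787 W  (b) Q = 3319 VAR  (c) S = 3411 VA  (d) PF = 0.2307 (lagging)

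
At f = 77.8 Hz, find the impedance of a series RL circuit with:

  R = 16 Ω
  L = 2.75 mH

Step 1 — Angular frequency: ω = 2π·f = 2π·77.8 = 488.8 rad/s.
Step 2 — Component impedances:
  R: Z = R = 16 Ω
  L: Z = jωL = j·488.8·0.00275 = 0 + j1.344 Ω
Step 3 — Series combination: Z_total = R + L = 16 + j1.344 Ω = 16.06∠4.8° Ω.

Z = 16 + j1.344 Ω = 16.06∠4.8° Ω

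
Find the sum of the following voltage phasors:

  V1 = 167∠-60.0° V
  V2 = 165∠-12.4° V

Step 1 — Convert each phasor to rectangular form:
  V1 = 167·(cos(-60.0°) + j·sin(-60.0°)) = 83.5 - j144.6 V
  V2 = 165·(cos(-12.4°) + j·sin(-12.4°)) = 161.2 - j35.43 V
Step 2 — Sum components: V_total = 244.7 - j180.1 V.
Step 3 — Convert to polar: |V_total| = 303.8 V, ∠V_total = -36.4°.

V_total = 303.8∠-36.4° V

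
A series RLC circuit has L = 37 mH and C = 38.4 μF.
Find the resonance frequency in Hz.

Step 1 — Resonance condition Im(Z)=0 gives ω₀ = 1/√(LC).
Step 2 — ω₀ = 1/√(0.037·3.84e-05) = 838.9 rad/s.
Step 3 — f₀ = ω₀/(2π) = 133.5 Hz.

f₀ = 133.5 Hz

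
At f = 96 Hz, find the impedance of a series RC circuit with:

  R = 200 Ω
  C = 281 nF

Step 1 — Angular frequency: ω = 2π·f = 2π·96 = 603.2 rad/s.
Step 2 — Component impedances:
  R: Z = R = 200 Ω
  C: Z = 1/(jωC) = -j/(ω·C) = 0 - j5900 Ω
Step 3 — Series combination: Z_total = R + C = 200 - j5900 Ω = 5903∠-88.1° Ω.

Z = 200 - j5900 Ω = 5903∠-88.1° Ω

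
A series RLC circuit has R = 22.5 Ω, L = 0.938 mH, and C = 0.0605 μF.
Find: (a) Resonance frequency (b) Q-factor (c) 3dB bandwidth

Step 1 — Resonance condition Im(Z)=0 gives ω₀ = 1/√(LC).
Step 2 — ω₀ = 1/√(0.000938·6.05e-08) = 1.327e+05 rad/s.
Step 3 — f₀ = ω₀/(2π) = 2.113e+04 Hz.
Step 4 — Series Q: Q = ω₀L/R = 1.327e+05·0.000938/22.5 = 5.534.
Step 5 — 3dB bandwidth: Δω = ω₀/Q = 2.399e+04 rad/s; BW = Δω/(2π) = 3818 Hz.

(a) f₀ = 2.113e+04 Hz  (b) Q = 5.534  (c) BW = 3818 Hz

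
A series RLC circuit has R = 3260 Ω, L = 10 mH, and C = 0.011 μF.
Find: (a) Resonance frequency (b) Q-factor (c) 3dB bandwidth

Step 1 — Resonance condition Im(Z)=0 gives ω₀ = 1/√(LC).
Step 2 — ω₀ = 1/√(0.01·1.1e-08) = 9.535e+04 rad/s.
Step 3 — f₀ = ω₀/(2π) = 1.517e+04 Hz.
Step 4 — Series Q: Q = ω₀L/R = 9.535e+04·0.01/3260 = 0.2925.
Step 5 — 3dB bandwidth: Δω = ω₀/Q = 3.26e+05 rad/s; BW = Δω/(2π) = 5.188e+04 Hz.

(a) f₀ = 1.517e+04 Hz  (b) Q = 0.2925  (c) BW = 5.188e+04 Hz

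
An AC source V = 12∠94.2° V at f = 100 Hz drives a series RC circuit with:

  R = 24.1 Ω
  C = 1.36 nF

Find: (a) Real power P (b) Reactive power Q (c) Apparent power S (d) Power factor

Step 1 — Angular frequency: ω = 2π·f = 2π·100 = 628.3 rad/s.
Step 2 — Component impedances:
  R: Z = R = 24.1 Ω
  C: Z = 1/(jωC) = -j/(ω·C) = 0 - j1.17e+06 Ω
Step 3 — Series combination: Z_total = R + C = 24.1 - j1.17e+06 Ω = 1.17e+06∠-90.0° Ω.
Step 4 — Source phasor: V = 12∠94.2° V = -0.8789 + j11.97 V.
Step 5 — Current: I = V / Z = -1.023e-05 - j7.508e-07 A = 1.025e-05∠-175.8° A.
Step 6 — Complex power: S = V·I* = 2.534e-09 - j0.000123 VA.
Step 7 — Real power: P = Re(S) = 2.534e-09 W.
Step 8 — Reactive power: Q = Im(S) = -0.000123 VAR.
Step 9 — Apparent power: |S| = 0.000123 VA.
Step 10 — Power factor: PF = P/|S| = 2.059e-05 (leading).

(a) P = 2.534e-09 W  (b) Q = -0.000123 VAR  (c) S = 0.000123 VA  (d) PF = 2.059e-05 (leading)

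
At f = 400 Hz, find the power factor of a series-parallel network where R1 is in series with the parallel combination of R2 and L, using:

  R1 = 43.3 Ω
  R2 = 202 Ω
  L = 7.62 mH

Step 1 — Angular frequency: ω = 2π·f = 2π·400 = 2513 rad/s.
Step 2 — Component impedances:
  R1: Z = R = 43.3 Ω
  R2: Z = R = 202 Ω
  L: Z = jωL = j·2513·0.00762 = 0 + j19.15 Ω
Step 3 — Parallel branch: R2 || L = 1/(1/R2 + 1/L) = 1.8 + j18.98 Ω.
Step 4 — Series with R1: Z_total = R1 + (R2 || L) = 45.1 + j18.98 Ω = 48.93∠22.8° Ω.
Step 5 — Power factor: PF = cos(φ) = Re(Z)/|Z| = 45.1/48.93 = 0.9217.
Step 6 — Type: Im(Z) = 18.98 ⇒ lagging (phase φ = 22.8°).

PF = 0.9217 (lagging, φ = 22.8°)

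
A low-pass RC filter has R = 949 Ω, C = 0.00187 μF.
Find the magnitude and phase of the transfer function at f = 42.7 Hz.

Step 1 — Angular frequency: ω = 2π·42.7 = 268.3 rad/s.
Step 2 — Transfer function: H(jω) = 1/(1 + jωRC).
Step 3 — Denominator: 1 + jωRC = 1 + j·268.3·949·1.87e-09 = 1 + j0.0004761.
Step 4 — H = 1 - j0.0004761.
Step 5 — Magnitude: |H| = 1 (-0.0 dB); phase: φ = -0.0°.

|H| = 1 (-0.0 dB), φ = -0.0°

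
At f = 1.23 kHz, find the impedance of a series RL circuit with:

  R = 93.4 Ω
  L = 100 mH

Step 1 — Angular frequency: ω = 2π·f = 2π·1230 = 7728 rad/s.
Step 2 — Component impedances:
  R: Z = R = 93.4 Ω
  L: Z = jωL = j·7728·0.1 = 0 + j772.8 Ω
Step 3 — Series combination: Z_total = R + L = 93.4 + j772.8 Ω = 778.5∠83.1° Ω.

Z = 93.4 + j772.8 Ω = 778.5∠83.1° Ω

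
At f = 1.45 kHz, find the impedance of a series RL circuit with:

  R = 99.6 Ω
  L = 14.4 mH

Step 1 — Angular frequency: ω = 2π·f = 2π·1450 = 9111 rad/s.
Step 2 — Component impedances:
  R: Z = R = 99.6 Ω
  L: Z = jωL = j·9111·0.0144 = 0 + j131.2 Ω
Step 3 — Series combination: Z_total = R + L = 99.6 + j131.2 Ω = 164.7∠52.8° Ω.

Z = 99.6 + j131.2 Ω = 164.7∠52.8° Ω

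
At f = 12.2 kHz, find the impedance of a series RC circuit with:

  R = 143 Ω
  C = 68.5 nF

Step 1 — Angular frequency: ω = 2π·f = 2π·1.22e+04 = 7.665e+04 rad/s.
Step 2 — Component impedances:
  R: Z = R = 143 Ω
  C: Z = 1/(jωC) = -j/(ω·C) = 0 - j190.4 Ω
Step 3 — Series combination: Z_total = R + C = 143 - j190.4 Ω = 238.2∠-53.1° Ω.

Z = 143 - j190.4 Ω = 238.2∠-53.1° Ω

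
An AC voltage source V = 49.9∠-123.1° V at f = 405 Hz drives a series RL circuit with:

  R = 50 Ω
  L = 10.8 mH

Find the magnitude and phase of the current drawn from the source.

Step 1 — Angular frequency: ω = 2π·f = 2π·405 = 2545 rad/s.
Step 2 — Component impedances:
  R: Z = R = 50 Ω
  L: Z = jωL = j·2545·0.0108 = 0 + j27.48 Ω
Step 3 — Series combination: Z_total = R + L = 50 + j27.48 Ω = 57.06∠28.8° Ω.
Step 4 — Source phasor: V = 49.9∠-123.1° V = -27.25 - j41.8 V.
Step 5 — Ohm's law: I = V / Z_total = (-27.25 - j41.8) / (50 + j27.48) = -0.7715 - j0.412 A.
Step 6 — Convert to polar: |I| = 0.8746 A, ∠I = -151.9°.

I = 0.8746∠-151.9° A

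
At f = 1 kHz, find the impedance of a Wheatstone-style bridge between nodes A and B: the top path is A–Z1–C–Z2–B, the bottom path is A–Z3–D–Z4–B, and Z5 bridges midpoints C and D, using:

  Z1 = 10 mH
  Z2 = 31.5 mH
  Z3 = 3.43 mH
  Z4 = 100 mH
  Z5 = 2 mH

Step 1 — Angular frequency: ω = 2π·f = 2π·1000 = 6283 rad/s.
Step 2 — Component impedances:
  Z1: Z = jωL = j·6283·0.01 = 0 + j62.83 Ω
  Z2: Z = jωL = j·6283·0.0315 = 0 + j197.9 Ω
  Z3: Z = jωL = j·6283·0.00343 = 0 + j21.55 Ω
  Z4: Z = jωL = j·6283·0.1 = 0 + j628.3 Ω
  Z5: Z = jωL = j·6283·0.002 = 0 + j12.57 Ω
Step 3 — Bridge requires nodal analysis (the Z5 bridge couples midpoints C and D, so the two paths cannot be reduced to a simple series/parallel combination). Setting node B to ground and injecting 1 A at node A, the 3-node admittance system at A, C, D solves to V_A = Z_AB = 0 + j169.3 Ω = 169.3∠90.0° Ω.

Z = 0 + j169.3 Ω = 169.3∠90.0° Ω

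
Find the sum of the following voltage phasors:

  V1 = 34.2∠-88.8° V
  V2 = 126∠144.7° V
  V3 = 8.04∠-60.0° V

Step 1 — Convert each phasor to rectangular form:
  V1 = 34.2·(cos(-88.8°) + j·sin(-88.8°)) = 0.7162 - j34.19 V
  V2 = 126·(cos(144.7°) + j·sin(144.7°)) = -102.8 + j72.81 V
  V3 = 8.04·(cos(-60.0°) + j·sin(-60.0°)) = 4.02 - j6.963 V
Step 2 — Sum components: V_total = -98.1 + j31.65 V.
Step 3 — Convert to polar: |V_total| = 103.1 V, ∠V_total = 162.1°.

V_total = 103.1∠162.1° V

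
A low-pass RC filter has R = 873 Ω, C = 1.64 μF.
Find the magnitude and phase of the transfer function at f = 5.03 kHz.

Step 1 — Angular frequency: ω = 2π·5030 = 3.16e+04 rad/s.
Step 2 — Transfer function: H(jω) = 1/(1 + jωRC).
Step 3 — Denominator: 1 + jωRC = 1 + j·3.16e+04·873·1.64e-06 = 1 + j45.25.
Step 4 — H = 0.0004882 - j0.02209.
Step 5 — Magnitude: |H| = 0.02209 (-33.1 dB); phase: φ = -88.7°.

|H| = 0.02209 (-33.1 dB), φ = -88.7°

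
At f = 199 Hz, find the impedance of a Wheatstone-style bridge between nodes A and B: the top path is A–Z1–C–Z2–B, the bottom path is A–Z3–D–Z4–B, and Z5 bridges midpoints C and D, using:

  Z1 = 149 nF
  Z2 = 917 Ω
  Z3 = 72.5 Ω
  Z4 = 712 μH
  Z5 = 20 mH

Step 1 — Angular frequency: ω = 2π·f = 2π·199 = 1250 rad/s.
Step 2 — Component impedances:
  Z1: Z = 1/(jωC) = -j/(ω·C) = 0 - j5368 Ω
  Z2: Z = R = 917 Ω
  Z3: Z = R = 72.5 Ω
  Z4: Z = jωL = j·1250·0.000712 = 0 + j0.8903 Ω
  Z5: Z = jωL = j·1250·0.02 = 0 + j25.01 Ω
Step 3 — Bridge requires nodal analysis (the Z5 bridge couples midpoints C and D, so the two paths cannot be reduced to a simple series/parallel combination). Setting node B to ground and injecting 1 A at node A, the 3-node admittance system at A, C, D solves to V_A = Z_AB = 72.49 - j0.09276 Ω = 72.49∠-0.1° Ω.

Z = 72.49 - j0.09276 Ω = 72.49∠-0.1° Ω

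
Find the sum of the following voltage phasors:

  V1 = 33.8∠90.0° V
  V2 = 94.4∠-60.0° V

Step 1 — Convert each phasor to rectangular form:
  V1 = 33.8·(cos(90.0°) + j·sin(90.0°)) = 0 + j33.8 V
  V2 = 94.4·(cos(-60.0°) + j·sin(-60.0°)) = 47.2 - j81.75 V
Step 2 — Sum components: V_total = 47.2 - j47.95 V.
Step 3 — Convert to polar: |V_total| = 67.29 V, ∠V_total = -45.5°.

V_total = 67.29∠-45.5° V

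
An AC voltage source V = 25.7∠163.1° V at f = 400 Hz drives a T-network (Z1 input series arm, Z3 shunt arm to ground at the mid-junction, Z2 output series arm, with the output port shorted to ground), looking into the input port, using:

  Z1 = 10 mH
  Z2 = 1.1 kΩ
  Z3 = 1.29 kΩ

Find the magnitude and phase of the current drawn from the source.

Step 1 — Angular frequency: ω = 2π·f = 2π·400 = 2513 rad/s.
Step 2 — Component impedances:
  Z1: Z = jωL = j·2513·0.01 = 0 + j25.13 Ω
  Z2: Z = R = 1100 Ω
  Z3: Z = R = 1290 Ω
Step 3 — With the output port shorted to ground, the output series arm Z2 runs from the junction to ground; the shunt arm Z3 also runs from the junction to ground. They appear in parallel: Z3 || Z2 = 593.7 Ω.
Step 4 — Series with input arm Z1: Z_in = Z1 + (Z3 || Z2) = 593.7 + j25.13 Ω = 594.3∠2.4° Ω.
Step 5 — Source phasor: V = 25.7∠163.1° V = -24.59 + j7.471 V.
Step 6 — Ohm's law: I = V / Z_total = (-24.59 + j7.471) / (593.7 + j25.13) = -0.04081 + j0.01431 A.
Step 7 — Convert to polar: |I| = 0.04325 A, ∠I = 160.7°.

I = 0.04325∠160.7° A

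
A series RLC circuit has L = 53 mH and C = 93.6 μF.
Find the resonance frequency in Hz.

Step 1 — Resonance condition Im(Z)=0 gives ω₀ = 1/√(LC).
Step 2 — ω₀ = 1/√(0.053·9.36e-05) = 449 rad/s.
Step 3 — f₀ = ω₀/(2π) = 71.46 Hz.

f₀ = 71.46 Hz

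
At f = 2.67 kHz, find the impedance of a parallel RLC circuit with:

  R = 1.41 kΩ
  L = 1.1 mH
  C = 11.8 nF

Step 1 — Angular frequency: ω = 2π·f = 2π·2670 = 1.678e+04 rad/s.
Step 2 — Component impedances:
  R: Z = R = 1410 Ω
  L: Z = jωL = j·1.678e+04·0.0011 = 0 + j18.45 Ω
  C: Z = 1/(jωC) = -j/(ω·C) = 0 - j5052 Ω
Step 3 — Parallel combination: 1/Z_total = 1/R + 1/L + 1/C; Z_total = 0.2432 + j18.52 Ω = 18.52∠89.2° Ω.

Z = 0.2432 + j18.52 Ω = 18.52∠89.2° Ω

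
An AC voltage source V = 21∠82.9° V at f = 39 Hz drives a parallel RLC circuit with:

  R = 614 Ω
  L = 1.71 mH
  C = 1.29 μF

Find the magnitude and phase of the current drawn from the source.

Step 1 — Angular frequency: ω = 2π·f = 2π·39 = 245 rad/s.
Step 2 — Component impedances:
  R: Z = R = 614 Ω
  L: Z = jωL = j·245·0.00171 = 0 + j0.419 Ω
  C: Z = 1/(jωC) = -j/(ω·C) = 0 - j3163 Ω
Step 3 — Parallel combination: 1/Z_total = 1/R + 1/L + 1/C; Z_total = 0.000286 + j0.4191 Ω = 0.4191∠90.0° Ω.
Step 4 — Source phasor: V = 21∠82.9° V = 2.596 + j20.84 V.
Step 5 — Ohm's law: I = V / Z_total = (2.596 + j20.84) / (0.000286 + j0.4191) = 49.73 - j6.16 A.
Step 6 — Convert to polar: |I| = 50.11 A, ∠I = -7.1°.

I = 50.11∠-7.1° A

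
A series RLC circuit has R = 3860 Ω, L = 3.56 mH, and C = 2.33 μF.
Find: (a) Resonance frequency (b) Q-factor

Step 1 — Resonance condition Im(Z)=0 gives ω₀ = 1/√(LC).
Step 2 — ω₀ = 1/√(0.00356·2.33e-06) = 1.098e+04 rad/s.
Step 3 — f₀ = ω₀/(2π) = 1747 Hz.
Step 4 — Series Q: Q = ω₀L/R = 1.098e+04·0.00356/3860 = 0.01013.

(a) f₀ = 1747 Hz  (b) Q = 0.01013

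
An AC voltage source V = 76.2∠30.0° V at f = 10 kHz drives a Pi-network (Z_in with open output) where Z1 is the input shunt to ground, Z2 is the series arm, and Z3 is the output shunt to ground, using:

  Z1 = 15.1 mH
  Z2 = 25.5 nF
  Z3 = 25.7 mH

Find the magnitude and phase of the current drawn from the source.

Step 1 — Angular frequency: ω = 2π·f = 2π·1e+04 = 6.283e+04 rad/s.
Step 2 — Component impedances:
  Z1: Z = jωL = j·6.283e+04·0.0151 = 0 + j948.8 Ω
  Z2: Z = 1/(jωC) = -j/(ω·C) = 0 - j624.1 Ω
  Z3: Z = jωL = j·6.283e+04·0.0257 = 0 + j1615 Ω
Step 3 — With open output, the series arm Z2 and the output shunt Z3 appear in series to ground: Z2 + Z3 = 0 + j990.6 Ω.
Step 4 — Parallel with input shunt Z1: Z_in = Z1 || (Z2 + Z3) = 0 + j484.6 Ω = 484.6∠90.0° Ω.
Step 5 — Source phasor: V = 76.2∠30.0° V = 65.99 + j38.1 V.
Step 6 — Ohm's law: I = V / Z_total = (65.99 + j38.1) / (0 + j484.6) = 0.07862 - j0.1362 A.
Step 7 — Convert to polar: |I| = 0.1572 A, ∠I = -60.0°.

I = 0.1572∠-60.0° A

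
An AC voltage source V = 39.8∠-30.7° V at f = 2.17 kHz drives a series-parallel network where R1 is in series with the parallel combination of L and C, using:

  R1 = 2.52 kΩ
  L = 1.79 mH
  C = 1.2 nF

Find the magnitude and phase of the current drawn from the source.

Step 1 — Angular frequency: ω = 2π·f = 2π·2170 = 1.363e+04 rad/s.
Step 2 — Component impedances:
  R1: Z = R = 2520 Ω
  L: Z = jωL = j·1.363e+04·0.00179 = 0 + j24.41 Ω
  C: Z = 1/(jωC) = -j/(ω·C) = 0 - j6.112e+04 Ω
Step 3 — Parallel branch: L || C = 1/(1/L + 1/C) = 0 + j24.42 Ω.
Step 4 — Series with R1: Z_total = R1 + (L || C) = 2520 + j24.42 Ω = 2520∠0.6° Ω.
Step 5 — Source phasor: V = 39.8∠-30.7° V = 34.22 - j20.32 V.
Step 6 — Ohm's law: I = V / Z_total = (34.22 - j20.32) / (2520 + j24.42) = 0.0135 - j0.008194 A.
Step 7 — Convert to polar: |I| = 0.01579 A, ∠I = -31.3°.

I = 0.01579∠-31.3° A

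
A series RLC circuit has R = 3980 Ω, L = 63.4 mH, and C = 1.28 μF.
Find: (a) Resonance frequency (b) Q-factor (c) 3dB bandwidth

Step 1 — Resonance: ω₀ = 1/√(LC) = 1/√(0.0634·1.28e-06) = 3510 rad/s.
Step 2 — f₀ = ω₀/(2π) = 558.7 Hz.
Step 3 — Series Q: Q = ω₀L/R = 3510·0.0634/3980 = 0.05592.
Step 4 — Bandwidth: Δω = ω₀/Q = 6.278e+04 rad/s; BW = Δω/(2π) = 9991 Hz.

(a) f₀ = 558.7 Hz  (b) Q = 0.05592  (c) BW = 9991 Hz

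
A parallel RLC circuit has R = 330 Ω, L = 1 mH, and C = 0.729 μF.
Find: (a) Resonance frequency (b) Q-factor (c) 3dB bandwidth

Step 1 — Resonance: ω₀ = 1/√(LC) = 1/√(0.001·7.29e-07) = 3.704e+04 rad/s.
Step 2 — f₀ = ω₀/(2π) = 5895 Hz.
Step 3 — Parallel Q: Q = R/(ω₀L) = 330/(3.704e+04·0.001) = 8.91.
Step 4 — Bandwidth: Δω = ω₀/Q = 4157 rad/s; BW = Δω/(2π) = 661.6 Hz.

(a) f₀ = 5895 Hz  (b) Q = 8.91  (c) BW = 661.6 Hz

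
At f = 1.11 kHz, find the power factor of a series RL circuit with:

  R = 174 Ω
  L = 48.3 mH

Step 1 — Angular frequency: ω = 2π·f = 2π·1110 = 6974 rad/s.
Step 2 — Component impedances:
  R: Z = R = 174 Ω
  L: Z = jωL = j·6974·0.0483 = 0 + j336.9 Ω
Step 3 — Series combination: Z_total = R + L = 174 + j336.9 Ω = 379.1∠62.7° Ω.
Step 4 — Power factor: PF = cos(φ) = Re(Z)/|Z| = 174/379.15 = 0.4589.
Step 5 — Type: Im(Z) = 336.9 ⇒ lagging (phase φ = 62.7°).

PF = 0.4589 (lagging, φ = 62.7°)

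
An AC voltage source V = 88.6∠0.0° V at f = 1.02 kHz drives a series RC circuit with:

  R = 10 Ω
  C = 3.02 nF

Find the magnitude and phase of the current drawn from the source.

Step 1 — Angular frequency: ω = 2π·f = 2π·1020 = 6409 rad/s.
Step 2 — Component impedances:
  R: Z = R = 10 Ω
  C: Z = 1/(jωC) = -j/(ω·C) = 0 - j5.167e+04 Ω
Step 3 — Series combination: Z_total = R + C = 10 - j5.167e+04 Ω = 5.167e+04∠-90.0° Ω.
Step 4 — Source phasor: V = 88.6∠0.0° V = 88.6 V.
Step 5 — Ohm's law: I = V / Z_total = (88.6) / (10 - j5.167e+04) = 3.319e-07 + j0.001715 A.
Step 6 — Convert to polar: |I| = 0.001715 A, ∠I = 90.0°.

I = 0.001715∠90.0° A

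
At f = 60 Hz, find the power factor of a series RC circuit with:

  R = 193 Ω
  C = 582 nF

Step 1 — Angular frequency: ω = 2π·f = 2π·60 = 377 rad/s.
Step 2 — Component impedances:
  R: Z = R = 193 Ω
  C: Z = 1/(jωC) = -j/(ω·C) = 0 - j4558 Ω
Step 3 — Series combination: Z_total = R + C = 193 - j4558 Ω = 4562∠-87.6° Ω.
Step 4 — Power factor: PF = cos(φ) = Re(Z)/|Z| = 193/4562 = 0.04231.
Step 5 — Type: Im(Z) = -4558 ⇒ leading (phase φ = -87.6°).

PF = 0.04231 (leading, φ = -87.6°)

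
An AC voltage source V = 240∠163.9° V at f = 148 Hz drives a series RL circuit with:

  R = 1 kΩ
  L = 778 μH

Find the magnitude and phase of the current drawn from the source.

Step 1 — Angular frequency: ω = 2π·f = 2π·148 = 929.9 rad/s.
Step 2 — Component impedances:
  R: Z = R = 1000 Ω
  L: Z = jωL = j·929.9·0.000778 = 0 + j0.7235 Ω
Step 3 — Series combination: Z_total = R + L = 1000 + j0.7235 Ω = 1000∠0.0° Ω.
Step 4 — Source phasor: V = 240∠163.9° V = -230.6 + j66.56 V.
Step 5 — Ohm's law: I = V / Z_total = (-230.6 + j66.56) / (1000 + j0.7235) = -0.2305 + j0.06672 A.
Step 6 — Convert to polar: |I| = 0.24 A, ∠I = 163.9°.

I = 0.24∠163.9° A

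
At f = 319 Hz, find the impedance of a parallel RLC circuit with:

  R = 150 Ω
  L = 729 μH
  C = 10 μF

Step 1 — Angular frequency: ω = 2π·f = 2π·319 = 2004 rad/s.
Step 2 — Component impedances:
  R: Z = R = 150 Ω
  L: Z = jωL = j·2004·0.000729 = 0 + j1.461 Ω
  C: Z = 1/(jωC) = -j/(ω·C) = 0 - j49.89 Ω
Step 3 — Parallel combination: 1/Z_total = 1/R + 1/L + 1/C; Z_total = 0.0151 + j1.505 Ω = 1.505∠89.4° Ω.

Z = 0.0151 + j1.505 Ω = 1.505∠89.4° Ω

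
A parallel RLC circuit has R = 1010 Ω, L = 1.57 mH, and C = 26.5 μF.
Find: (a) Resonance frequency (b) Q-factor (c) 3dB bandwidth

Step 1 — Resonance: ω₀ = 1/√(LC) = 1/√(0.00157·2.65e-05) = 4903 rad/s.
Step 2 — f₀ = ω₀/(2π) = 780.3 Hz.
Step 3 — Parallel Q: Q = R/(ω₀L) = 1010/(4903·0.00157) = 131.2.
Step 4 — Bandwidth: Δω = ω₀/Q = 37.36 rad/s; BW = Δω/(2π) = 5.946 Hz.

(a) f₀ = 780.3 Hz  (b) Q = 131.2  (c) BW = 5.946 Hz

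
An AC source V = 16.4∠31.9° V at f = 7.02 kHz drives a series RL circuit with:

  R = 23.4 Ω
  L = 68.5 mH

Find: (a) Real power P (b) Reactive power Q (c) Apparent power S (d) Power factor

Step 1 — Angular frequency: ω = 2π·f = 2π·7020 = 4.411e+04 rad/s.
Step 2 — Component impedances:
  R: Z = R = 23.4 Ω
  L: Z = jωL = j·4.411e+04·0.0685 = 0 + j3021 Ω
Step 3 — Series combination: Z_total = R + L = 23.4 + j3021 Ω = 3021∠89.6° Ω.
Step 4 — Source phasor: V = 16.4∠31.9° V = 13.92 + j8.666 V.
Step 5 — Current: I = V / Z = 0.002904 - j0.004586 A = 0.005428∠-57.7° A.
Step 6 — Complex power: S = V·I* = 0.0006894 + j0.08901 VA.
Step 7 — Real power: P = Re(S) = 0.0006894 W.
Step 8 — Reactive power: Q = Im(S) = 0.08901 VAR.
Step 9 — Apparent power: |S| = 0.08902 VA.
Step 10 — Power factor: PF = P/|S| = 0.007745 (lagging).

(a) P = 0.0006894 W  (b) Q = 0.08901 VAR  (c) S = 0.08902 VA  (d) PF = 0.007745 (lagging)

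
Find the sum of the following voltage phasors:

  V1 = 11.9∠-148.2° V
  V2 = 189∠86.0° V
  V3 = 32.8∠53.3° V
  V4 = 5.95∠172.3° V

Step 1 — Convert each phasor to rectangular form:
  V1 = 11.9·(cos(-148.2°) + j·sin(-148.2°)) = -10.11 - j6.271 V
  V2 = 189·(cos(86.0°) + j·sin(86.0°)) = 13.18 + j188.5 V
  V3 = 32.8·(cos(53.3°) + j·sin(53.3°)) = 19.6 + j26.3 V
  V4 = 5.95·(cos(172.3°) + j·sin(172.3°)) = -5.896 + j0.7972 V
Step 2 — Sum components: V_total = 16.78 + j209.4 V.
Step 3 — Convert to polar: |V_total| = 210 V, ∠V_total = 85.4°.

V_total = 210∠85.4° V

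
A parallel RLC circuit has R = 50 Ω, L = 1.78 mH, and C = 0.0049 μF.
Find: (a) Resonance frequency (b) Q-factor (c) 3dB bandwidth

Step 1 — Resonance: ω₀ = 1/√(LC) = 1/√(0.00178·4.9e-09) = 3.386e+05 rad/s.
Step 2 — f₀ = ω₀/(2π) = 5.389e+04 Hz.
Step 3 — Parallel Q: Q = R/(ω₀L) = 50/(3.386e+05·0.00178) = 0.08296.
Step 4 — Bandwidth: Δω = ω₀/Q = 4.082e+06 rad/s; BW = Δω/(2π) = 6.496e+05 Hz.

(a) f₀ = 5.389e+04 Hz  (b) Q = 0.08296  (c) BW = 6.496e+05 Hz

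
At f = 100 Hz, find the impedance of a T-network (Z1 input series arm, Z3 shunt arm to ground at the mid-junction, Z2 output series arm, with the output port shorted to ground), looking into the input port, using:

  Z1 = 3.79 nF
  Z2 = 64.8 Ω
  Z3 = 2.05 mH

Step 1 — Angular frequency: ω = 2π·f = 2π·100 = 628.3 rad/s.
Step 2 — Component impedances:
  Z1: Z = 1/(jωC) = -j/(ω·C) = 0 - j4.199e+05 Ω
  Z2: Z = R = 64.8 Ω
  Z3: Z = jωL = j·628.3·0.00205 = 0 + j1.288 Ω
Step 3 — With the output port shorted to ground, the output series arm Z2 runs from the junction to ground; the shunt arm Z3 also runs from the junction to ground. They appear in parallel: Z3 || Z2 = 0.02559 + j1.288 Ω.
Step 4 — Series with input arm Z1: Z_in = Z1 + (Z3 || Z2) = 0.02559 - j4.199e+05 Ω = 4.199e+05∠-90.0° Ω.

Z = 0.02559 - j4.199e+05 Ω = 4.199e+05∠-90.0° Ω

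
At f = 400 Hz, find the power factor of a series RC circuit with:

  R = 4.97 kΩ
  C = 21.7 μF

Step 1 — Angular frequency: ω = 2π·f = 2π·400 = 2513 rad/s.
Step 2 — Component impedances:
  R: Z = R = 4970 Ω
  C: Z = 1/(jωC) = -j/(ω·C) = 0 - j18.34 Ω
Step 3 — Series combination: Z_total = R + C = 4970 - j18.34 Ω = 4970∠-0.2° Ω.
Step 4 — Power factor: PF = cos(φ) = Re(Z)/|Z| = 4970/4970 = 1.
Step 5 — Type: Im(Z) = -18.34 ⇒ leading (phase φ = -0.2°).

PF = 1 (leading, φ = -0.2°)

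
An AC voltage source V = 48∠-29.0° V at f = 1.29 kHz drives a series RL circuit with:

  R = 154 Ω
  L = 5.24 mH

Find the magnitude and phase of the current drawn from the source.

Step 1 — Angular frequency: ω = 2π·f = 2π·1290 = 8105 rad/s.
Step 2 — Component impedances:
  R: Z = R = 154 Ω
  L: Z = jωL = j·8105·0.00524 = 0 + j42.47 Ω
Step 3 — Series combination: Z_total = R + L = 154 + j42.47 Ω = 159.7∠15.4° Ω.
Step 4 — Source phasor: V = 48∠-29.0° V = 41.98 - j23.27 V.
Step 5 — Ohm's law: I = V / Z_total = (41.98 - j23.27) / (154 + j42.47) = 0.2146 - j0.2103 A.
Step 6 — Convert to polar: |I| = 0.3005 A, ∠I = -44.4°.

I = 0.3005∠-44.4° A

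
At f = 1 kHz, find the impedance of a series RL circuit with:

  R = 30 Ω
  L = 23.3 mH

Step 1 — Angular frequency: ω = 2π·f = 2π·1000 = 6283 rad/s.
Step 2 — Component impedances:
  R: Z = R = 30 Ω
  L: Z = jωL = j·6283·0.0233 = 0 + j146.4 Ω
Step 3 — Series combination: Z_total = R + L = 30 + j146.4 Ω = 149.4∠78.4° Ω.

Z = 30 + j146.4 Ω = 149.4∠78.4° Ω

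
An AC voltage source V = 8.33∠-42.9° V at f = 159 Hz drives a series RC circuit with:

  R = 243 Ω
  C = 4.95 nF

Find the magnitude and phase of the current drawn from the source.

Step 1 — Angular frequency: ω = 2π·f = 2π·159 = 999 rad/s.
Step 2 — Component impedances:
  R: Z = R = 243 Ω
  C: Z = 1/(jωC) = -j/(ω·C) = 0 - j2.022e+05 Ω
Step 3 — Series combination: Z_total = R + C = 243 - j2.022e+05 Ω = 2.022e+05∠-89.9° Ω.
Step 4 — Source phasor: V = 8.33∠-42.9° V = 6.102 - j5.67 V.
Step 5 — Ohm's law: I = V / Z_total = (6.102 - j5.67) / (243 - j2.022e+05) = 2.808e-05 + j3.014e-05 A.
Step 6 — Convert to polar: |I| = 4.119e-05 A, ∠I = 47.0°.

I = 4.119e-05∠47.0° A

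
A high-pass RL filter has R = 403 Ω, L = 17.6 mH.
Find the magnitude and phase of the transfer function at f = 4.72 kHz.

Step 1 — Angular frequency: ω = 2π·4720 = 2.966e+04 rad/s.
Step 2 — Transfer function: H(jω) = jωL/(R + jωL).
Step 3 — Numerator jωL = j·522; denominator R + jωL = 403 + j522.
Step 4 — H = 0.6265 + j0.4837.
Step 5 — Magnitude: |H| = 0.7915 (-2.0 dB); phase: φ = 37.7°.

|H| = 0.7915 (-2.0 dB), φ = 37.7°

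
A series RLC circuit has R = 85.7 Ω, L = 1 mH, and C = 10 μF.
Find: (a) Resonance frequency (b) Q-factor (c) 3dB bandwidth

Step 1 — Resonance condition Im(Z)=0 gives ω₀ = 1/√(LC).
Step 2 — ω₀ = 1/√(0.001·1e-05) = 1e+04 rad/s.
Step 3 — f₀ = ω₀/(2π) = 1592 Hz.
Step 4 — Series Q: Q = ω₀L/R = 1e+04·0.001/85.7 = 0.1167.
Step 5 — 3dB bandwidth: Δω = ω₀/Q = 8.57e+04 rad/s; BW = Δω/(2π) = 1.364e+04 Hz.

(a) f₀ = 1592 Hz  (b) Q = 0.1167  (c) BW = 1.364e+04 Hz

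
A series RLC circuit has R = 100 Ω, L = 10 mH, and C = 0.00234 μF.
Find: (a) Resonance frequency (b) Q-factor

Step 1 — Resonance condition Im(Z)=0 gives ω₀ = 1/√(LC).
Step 2 — ω₀ = 1/√(0.01·2.34e-09) = 2.067e+05 rad/s.
Step 3 — f₀ = ω₀/(2π) = 3.29e+04 Hz.
Step 4 — Series Q: Q = ω₀L/R = 2.067e+05·0.01/100 = 20.67.

(a) f₀ = 3.29e+04 Hz  (b) Q = 20.67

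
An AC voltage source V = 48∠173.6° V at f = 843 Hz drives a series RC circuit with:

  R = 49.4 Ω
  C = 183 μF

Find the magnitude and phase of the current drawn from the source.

Step 1 — Angular frequency: ω = 2π·f = 2π·843 = 5297 rad/s.
Step 2 — Component impedances:
  R: Z = R = 49.4 Ω
  C: Z = 1/(jωC) = -j/(ω·C) = 0 - j1.032 Ω
Step 3 — Series combination: Z_total = R + C = 49.4 - j1.032 Ω = 49.41∠-1.2° Ω.
Step 4 — Source phasor: V = 48∠173.6° V = -47.7 + j5.351 V.
Step 5 — Ohm's law: I = V / Z_total = (-47.7 + j5.351) / (49.4 - j1.032) = -0.9674 + j0.08811 A.
Step 6 — Convert to polar: |I| = 0.9714 A, ∠I = 174.8°.

I = 0.9714∠174.8° A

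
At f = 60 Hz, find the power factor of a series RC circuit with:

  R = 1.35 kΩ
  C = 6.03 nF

Step 1 — Angular frequency: ω = 2π·f = 2π·60 = 377 rad/s.
Step 2 — Component impedances:
  R: Z = R = 1350 Ω
  C: Z = 1/(jωC) = -j/(ω·C) = 0 - j4.399e+05 Ω
Step 3 — Series combination: Z_total = R + C = 1350 - j4.399e+05 Ω = 4.399e+05∠-89.8° Ω.
Step 4 — Power factor: PF = cos(φ) = Re(Z)/|Z| = 1350/4.399e+05 = 0.003069.
Step 5 — Type: Im(Z) = -4.399e+05 ⇒ leading (phase φ = -89.8°).

PF = 0.003069 (leading, φ = -89.8°)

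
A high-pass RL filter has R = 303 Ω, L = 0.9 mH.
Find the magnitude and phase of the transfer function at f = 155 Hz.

Step 1 — Angular frequency: ω = 2π·155 = 973.9 rad/s.
Step 2 — Transfer function: H(jω) = jωL/(R + jωL).
Step 3 — Numerator jωL = j·0.8765; denominator R + jωL = 303 + j0.8765.
Step 4 — H = 8.368e-06 + j0.002893.
Step 5 — Magnitude: |H| = 0.002893 (-50.8 dB); phase: φ = 89.8°.

|H| = 0.002893 (-50.8 dB), φ = 89.8°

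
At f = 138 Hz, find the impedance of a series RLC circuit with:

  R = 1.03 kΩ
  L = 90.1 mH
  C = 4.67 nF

Step 1 — Angular frequency: ω = 2π·f = 2π·138 = 867.1 rad/s.
Step 2 — Component impedances:
  R: Z = R = 1030 Ω
  L: Z = jωL = j·867.1·0.0901 = 0 + j78.12 Ω
  C: Z = 1/(jωC) = -j/(ω·C) = 0 - j2.47e+05 Ω
Step 3 — Series combination: Z_total = R + L + C = 1030 - j2.469e+05 Ω = 2.469e+05∠-89.8° Ω.

Z = 1030 - j2.469e+05 Ω = 2.469e+05∠-89.8° Ω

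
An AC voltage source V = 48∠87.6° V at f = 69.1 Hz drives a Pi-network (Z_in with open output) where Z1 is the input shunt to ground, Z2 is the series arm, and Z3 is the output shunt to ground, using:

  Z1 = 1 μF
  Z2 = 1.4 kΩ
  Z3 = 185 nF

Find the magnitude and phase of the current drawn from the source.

Step 1 — Angular frequency: ω = 2π·f = 2π·69.1 = 434.2 rad/s.
Step 2 — Component impedances:
  Z1: Z = 1/(jωC) = -j/(ω·C) = 0 - j2303 Ω
  Z2: Z = R = 1400 Ω
  Z3: Z = 1/(jωC) = -j/(ω·C) = 0 - j1.245e+04 Ω
Step 3 — With open output, the series arm Z2 and the output shunt Z3 appear in series to ground: Z2 + Z3 = 1400 - j1.245e+04 Ω.
Step 4 — Parallel with input shunt Z1: Z_in = Z1 || (Z2 + Z3) = 33.82 - j1947 Ω = 1947∠-89.0° Ω.
Step 5 — Source phasor: V = 48∠87.6° V = 2.01 + j47.96 V.
Step 6 — Ohm's law: I = V / Z_total = (2.01 + j47.96) / (33.82 - j1947) = -0.02461 + j0.00146 A.
Step 7 — Convert to polar: |I| = 0.02465 A, ∠I = 176.6°.

I = 0.02465∠176.6° A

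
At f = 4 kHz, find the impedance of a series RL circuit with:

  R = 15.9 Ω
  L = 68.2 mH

Step 1 — Angular frequency: ω = 2π·f = 2π·4000 = 2.513e+04 rad/s.
Step 2 — Component impedances:
  R: Z = R = 15.9 Ω
  L: Z = jωL = j·2.513e+04·0.0682 = 0 + j1714 Ω
Step 3 — Series combination: Z_total = R + L = 15.9 + j1714 Ω = 1714∠89.5° Ω.

Z = 15.9 + j1714 Ω = 1714∠89.5° Ω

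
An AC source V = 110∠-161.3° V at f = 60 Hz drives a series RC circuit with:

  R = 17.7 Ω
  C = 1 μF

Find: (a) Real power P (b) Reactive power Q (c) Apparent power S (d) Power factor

Step 1 — Angular frequency: ω = 2π·f = 2π·60 = 377 rad/s.
Step 2 — Component impedances:
  R: Z = R = 17.7 Ω
  C: Z = 1/(jωC) = -j/(ω·C) = 0 - j2653 Ω
Step 3 — Series combination: Z_total = R + C = 17.7 - j2653 Ω = 2653∠-89.6° Ω.
Step 4 — Source phasor: V = 110∠-161.3° V = -104.2 - j35.27 V.
Step 5 — Current: I = V / Z = 0.01303 - j0.03937 A = 0.04147∠-71.7° A.
Step 6 — Complex power: S = V·I* = 0.03044 - j4.561 VA.
Step 7 — Real power: P = Re(S) = 0.03044 W.
Step 8 — Reactive power: Q = Im(S) = -4.561 VAR.
Step 9 — Apparent power: |S| = 4.561 VA.
Step 10 — Power factor: PF = P/|S| = 0.006673 (leading).

(a) P = 0.03044 W  (b) Q = -4.561 VAR  (c) S = 4.561 VA  (d) PF = 0.006673 (leading)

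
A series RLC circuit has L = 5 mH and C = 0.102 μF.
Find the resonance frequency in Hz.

Step 1 — Resonance condition Im(Z)=0 gives ω₀ = 1/√(LC).
Step 2 — ω₀ = 1/√(0.005·1.02e-07) = 4.428e+04 rad/s.
Step 3 — f₀ = ω₀/(2π) = 7047 Hz.

f₀ = 7047 Hz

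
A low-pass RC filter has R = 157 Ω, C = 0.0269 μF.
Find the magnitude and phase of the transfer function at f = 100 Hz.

Step 1 — Angular frequency: ω = 2π·100 = 628.3 rad/s.
Step 2 — Transfer function: H(jω) = 1/(1 + jωRC).
Step 3 — Denominator: 1 + jωRC = 1 + j·628.3·157·2.69e-08 = 1 + j0.002654.
Step 4 — H = 1 - j0.002654.
Step 5 — Magnitude: |H| = 1 (-0.0 dB); phase: φ = -0.2°.

|H| = 1 (-0.0 dB), φ = -0.2°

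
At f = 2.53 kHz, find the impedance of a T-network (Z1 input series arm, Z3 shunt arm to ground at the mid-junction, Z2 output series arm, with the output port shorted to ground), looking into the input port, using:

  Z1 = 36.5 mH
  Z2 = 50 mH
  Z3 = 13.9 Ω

Step 1 — Angular frequency: ω = 2π·f = 2π·2530 = 1.59e+04 rad/s.
Step 2 — Component impedances:
  Z1: Z = jωL = j·1.59e+04·0.0365 = 0 + j580.2 Ω
  Z2: Z = jωL = j·1.59e+04·0.05 = 0 + j794.8 Ω
  Z3: Z = R = 13.9 Ω
Step 3 — With the output port shorted to ground, the output series arm Z2 runs from the junction to ground; the shunt arm Z3 also runs from the junction to ground. They appear in parallel: Z3 || Z2 = 13.9 + j0.243 Ω.
Step 4 — Series with input arm Z1: Z_in = Z1 + (Z3 || Z2) = 13.9 + j580.5 Ω = 580.6∠88.6° Ω.

Z = 13.9 + j580.5 Ω = 580.6∠88.6° Ω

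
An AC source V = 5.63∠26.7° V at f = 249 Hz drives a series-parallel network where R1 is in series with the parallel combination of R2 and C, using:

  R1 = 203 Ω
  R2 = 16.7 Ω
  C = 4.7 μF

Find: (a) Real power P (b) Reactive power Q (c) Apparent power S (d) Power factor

Step 1 — Angular frequency: ω = 2π·f = 2π·249 = 1565 rad/s.
Step 2 — Component impedances:
  R1: Z = R = 203 Ω
  R2: Z = R = 16.7 Ω
  C: Z = 1/(jωC) = -j/(ω·C) = 0 - j136 Ω
Step 3 — Parallel branch: R2 || C = 1/(1/R2 + 1/C) = 16.45 - j2.02 Ω.
Step 4 — Series with R1: Z_total = R1 + (R2 || C) = 219.5 - j2.02 Ω = 219.5∠-0.5° Ω.
Step 5 — Source phasor: V = 5.63∠26.7° V = 5.03 + j2.53 V.
Step 6 — Current: I = V / Z = 0.02281 + j0.01174 A = 0.02565∠27.2° A.
Step 7 — Complex power: S = V·I* = 0.1444 - j0.00133 VA.
Step 8 — Real power: P = Re(S) = 0.1444 W.
Step 9 — Reactive power: Q = Im(S) = -0.00133 VAR.
Step 10 — Apparent power: |S| = 0.1444 VA.
Step 11 — Power factor: PF = P/|S| = 1 (leading).

(a) P = 0.1444 W  (b) Q = -0.00133 VAR  (c) S = 0.1444 VA  (d) PF = 1 (leading)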